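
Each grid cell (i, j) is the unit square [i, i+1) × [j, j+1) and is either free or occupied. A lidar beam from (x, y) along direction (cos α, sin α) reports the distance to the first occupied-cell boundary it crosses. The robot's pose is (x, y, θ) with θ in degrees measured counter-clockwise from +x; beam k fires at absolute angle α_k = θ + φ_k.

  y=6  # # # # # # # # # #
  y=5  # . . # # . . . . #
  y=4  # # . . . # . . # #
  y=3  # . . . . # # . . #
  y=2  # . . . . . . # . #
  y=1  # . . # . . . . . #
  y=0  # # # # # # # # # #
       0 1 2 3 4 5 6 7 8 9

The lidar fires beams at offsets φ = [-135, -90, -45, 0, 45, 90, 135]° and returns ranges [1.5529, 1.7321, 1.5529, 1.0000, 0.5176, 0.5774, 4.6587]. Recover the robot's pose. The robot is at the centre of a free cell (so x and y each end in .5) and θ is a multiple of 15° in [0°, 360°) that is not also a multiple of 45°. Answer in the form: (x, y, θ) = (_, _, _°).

(x, y, θ) = (5.5, 2.5, 30°)

Enumerate (i+0.5, j+0.5, θ) over the 31 free cells and 16 admissible headings. For each, cast all 7 beams and compare to the given ranges.
  (4.5, 1.5, 165°): beam 1 = 2.8868 ≠ 1.5529 ✗
  (1.5, 1.5, 255°): beam 1 = 1.0000 ≠ 1.5529 ✗
  (2.5, 1.5, 75°): beam 1 = 0.5774 ≠ 1.5529 ✗
  …
  (5.5, 2.5, 30°): r_1=1.5529, r_2=1.7321, r_3=1.5529, r_4=1.0000, r_5=0.5176, r_6=0.5774, r_7=4.6587 — all match ✓
Unique over the lattice → pose = (5.5, 2.5, 30°).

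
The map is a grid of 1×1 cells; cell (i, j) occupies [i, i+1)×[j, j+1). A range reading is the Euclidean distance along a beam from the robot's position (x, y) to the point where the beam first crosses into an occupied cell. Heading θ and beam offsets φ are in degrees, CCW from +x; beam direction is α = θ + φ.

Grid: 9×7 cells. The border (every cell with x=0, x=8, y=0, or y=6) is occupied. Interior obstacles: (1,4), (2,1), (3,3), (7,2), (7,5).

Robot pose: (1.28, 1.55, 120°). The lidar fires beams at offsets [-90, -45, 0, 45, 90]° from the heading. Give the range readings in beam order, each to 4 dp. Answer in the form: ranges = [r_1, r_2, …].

ranges = [0.8314, 2.5364, 0.5600, 0.2899, 0.3233]

beam 1: φ=-90°, α=30°
  cosα=0.8660 sinα=0.5000 | (1,1) | tMaxX 0.8314 tMaxY 0.9000 | tΔX 1.1547 tΔY 2.0000
    t=0.8314 [x] (2,1) — stop
  → r_1 = 0.8314
beam 2: φ=-45°, α=75°
  cosα=0.2588 sinα=0.9659 | (1,1) | tMaxX 2.7819 tMaxY 0.4659 | tΔX 3.8637 tΔY 1.0353
    t=0.4659 [y] (1,2)
    t=1.5012 [y] (1,3)
    t=2.5364 [y] (1,4) — stop
  → r_2 = 2.5364
beam 3: φ=0°, α=120°
  cosα=-0.5000 sinα=0.8660 | (1,1) | tMaxX 0.5600 tMaxY 0.5196 | tΔX 2.0000 tΔY 1.1547
    t=0.5196 [y] (1,2)
    t=0.5600 [x] (0,2) — stop
  → r_3 = 0.5600
beam 4: φ=45°, α=165°
  cosα=-0.9659 sinα=0.2588 | (1,1) | tMaxX 0.2899 tMaxY 1.7387 | tΔX 1.0353 tΔY 3.8637
    t=0.2899 [x] (0,1) — stop
  → r_4 = 0.2899
beam 5: φ=90°, α=210°
  cosα=-0.8660 sinα=-0.5000 | (1,1) | tMaxX 0.3233 tMaxY 1.1000 | tΔX 1.1547 tΔY 2.0000
    t=0.3233 [x] (0,1) — stop
  → r_5 = 0.3233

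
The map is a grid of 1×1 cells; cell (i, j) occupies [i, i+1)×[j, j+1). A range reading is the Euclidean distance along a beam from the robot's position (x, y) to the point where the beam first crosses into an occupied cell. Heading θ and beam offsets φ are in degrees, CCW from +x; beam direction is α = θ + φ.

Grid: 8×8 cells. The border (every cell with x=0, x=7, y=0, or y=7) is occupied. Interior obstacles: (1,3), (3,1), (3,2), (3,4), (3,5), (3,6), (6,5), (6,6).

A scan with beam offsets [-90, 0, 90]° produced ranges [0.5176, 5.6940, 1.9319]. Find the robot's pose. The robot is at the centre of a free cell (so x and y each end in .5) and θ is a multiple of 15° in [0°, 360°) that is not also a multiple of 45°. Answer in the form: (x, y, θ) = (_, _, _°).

Candidates: 28 free-cell centres × 16 headings = 448 poses. Raycast each; keep the one whose scan matches to 4 dp.
  (5.5, 4.5, 240°): beam 1 = 1.7321 ≠ 0.5176 ✗
  (4.5, 1.5, 285°): beam 2 = 0.5176 ≠ 5.6940 ✗
  (4.5, 3.5, 285°): beam 1 = 3.6235 ≠ 0.5176 ✗
  (6.5, 4.5, 15°): beam 1 = 1.9319 ≠ 0.5176 ✗
  (1.5, 2.5, 105°): beam 1 = 1.5529 ≠ 0.5176 ✗
  …
  (6.5, 1.5, 105°): r_1=0.5176, r_2=5.6940, r_3=1.9319 — all match ✓
Only this pose fits every beam.

(x, y, θ) = (6.5, 1.5, 105°)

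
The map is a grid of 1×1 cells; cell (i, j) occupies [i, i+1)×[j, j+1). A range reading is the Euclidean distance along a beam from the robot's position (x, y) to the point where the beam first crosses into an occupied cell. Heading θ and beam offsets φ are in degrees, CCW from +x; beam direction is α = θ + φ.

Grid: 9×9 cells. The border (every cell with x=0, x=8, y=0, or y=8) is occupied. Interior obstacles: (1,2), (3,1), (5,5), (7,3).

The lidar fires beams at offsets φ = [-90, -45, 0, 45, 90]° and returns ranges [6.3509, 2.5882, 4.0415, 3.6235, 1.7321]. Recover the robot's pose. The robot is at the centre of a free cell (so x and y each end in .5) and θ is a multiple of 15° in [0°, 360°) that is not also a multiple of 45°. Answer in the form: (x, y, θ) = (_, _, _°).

The pose lattice has 45·16 = 720 candidates. Test each by forward raycasting.
  (1.5, 4.5, 120°): beam 1 = 7.0000 ≠ 6.3509 ✗
  (2.5, 7.5, 300°): beam 1 = 1.7321 ≠ 6.3509 ✗
  (2.5, 3.5, 210°): beam 1 = 3.0000 ≠ 6.3509 ✗
  (5.5, 4.5, 285°): beam 1 = 4.6587 ≠ 6.3509 ✗
  (1.5, 7.5, 300°): beam 1 = 0.5774 ≠ 6.3509 ✗
  …
  (2.5, 4.5, 60°): r_1=6.3509, r_2=2.5882, r_3=4.0415, r_4=3.6235, r_5=1.7321 — all match ✓
Unique over the lattice → pose = (2.5, 4.5, 60°).

(x, y, θ) = (2.5, 4.5, 60°)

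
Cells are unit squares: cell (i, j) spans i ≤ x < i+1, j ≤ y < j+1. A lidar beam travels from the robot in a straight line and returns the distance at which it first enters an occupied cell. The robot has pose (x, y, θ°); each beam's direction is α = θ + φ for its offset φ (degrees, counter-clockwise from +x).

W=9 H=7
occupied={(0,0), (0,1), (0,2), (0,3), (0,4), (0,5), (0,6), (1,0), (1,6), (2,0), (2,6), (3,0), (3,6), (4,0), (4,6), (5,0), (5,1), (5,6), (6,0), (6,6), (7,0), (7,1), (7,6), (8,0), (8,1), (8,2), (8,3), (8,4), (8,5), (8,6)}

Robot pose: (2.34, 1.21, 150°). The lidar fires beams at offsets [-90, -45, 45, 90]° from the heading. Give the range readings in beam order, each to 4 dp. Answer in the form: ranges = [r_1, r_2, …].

ranges = [5.5310, 4.9590, 0.8114, 0.2425]

beam 1: φ=-90°, α=60°
  cosα=0.5000 sinα=0.8660 | (2,1) | tMaxX 1.3200 tMaxY 0.9122 | tΔX 2.0000 tΔY 1.1547
    t=0.9122 [y] (2,2)
    t=1.3200 [x] (3,2)
    t=2.0669 [y] (3,3)
    t=3.2216 [y] (3,4)
    t=3.3200 [x] (4,4)
    t=4.3763 [y] (4,5)
    t=5.3200 [x] (5,5)
    t=5.5310 [y] (5,6) — stop
  → r_1 = 5.5310
beam 2: φ=-45°, α=105°
  cosα=-0.2588 sinα=0.9659 | (2,1) | tMaxX 1.3137 tMaxY 0.8179 | tΔX 3.8637 tΔY 1.0353
    t=0.8179 [y] (2,2)
    t=1.3137 [x] (1,2)
    t=1.8531 [y] (1,3)
    t=2.8884 [y] (1,4)
    t=3.9237 [y] (1,5)
    t=4.9590 [y] (1,6) — stop
  → r_2 = 4.9590
beam 3: φ=45°, α=195°
  cosα=-0.9659 sinα=-0.2588 | (2,1) | tMaxX 0.3520 tMaxY 0.8114 | tΔX 1.0353 tΔY 3.8637
    t=0.3520 [x] (1,1)
    t=0.8114 [y] (1,0) — stop
  → r_3 = 0.8114
beam 4: φ=90°, α=240°
  cosα=-0.5000 sinα=-0.8660 | (2,1) | tMaxX 0.6800 tMaxY 0.2425 | tΔX 2.0000 tΔY 1.1547
    t=0.2425 [y] (2,0) — stop
  → r_4 = 0.2425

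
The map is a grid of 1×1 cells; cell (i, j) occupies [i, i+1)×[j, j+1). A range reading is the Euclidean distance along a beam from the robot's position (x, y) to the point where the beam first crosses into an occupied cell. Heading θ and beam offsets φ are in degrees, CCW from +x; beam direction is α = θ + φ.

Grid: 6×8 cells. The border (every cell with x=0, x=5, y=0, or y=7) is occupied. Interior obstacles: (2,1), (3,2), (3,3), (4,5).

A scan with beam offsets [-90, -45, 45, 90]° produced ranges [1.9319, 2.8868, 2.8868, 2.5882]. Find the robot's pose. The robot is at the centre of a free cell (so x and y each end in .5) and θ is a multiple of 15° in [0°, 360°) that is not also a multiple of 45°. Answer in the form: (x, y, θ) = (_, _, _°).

Enumerate (i+0.5, j+0.5, θ) over the 20 free cells and 16 admissible headings. For each, cast all 4 beams and compare to the given ranges.
  (2.5, 3.5, 210°): beam 1 = 3.0000 ≠ 1.9319 ✗
  (3.5, 6.5, 120°): beam 1 = 1.0000 ≠ 1.9319 ✗
  (1.5, 4.5, 105°): beam 1 = 2.5882 ≠ 1.9319 ✗
  (1.5, 3.5, 15°): beam 2 = 1.7321 ≠ 2.8868 ✗
  …
  (1.5, 4.5, 345°): r_1=1.9319, r_2=2.8868, r_3=2.8868, r_4=2.5882 — all match ✓
Only this pose fits every beam.

(x, y, θ) = (1.5, 4.5, 345°)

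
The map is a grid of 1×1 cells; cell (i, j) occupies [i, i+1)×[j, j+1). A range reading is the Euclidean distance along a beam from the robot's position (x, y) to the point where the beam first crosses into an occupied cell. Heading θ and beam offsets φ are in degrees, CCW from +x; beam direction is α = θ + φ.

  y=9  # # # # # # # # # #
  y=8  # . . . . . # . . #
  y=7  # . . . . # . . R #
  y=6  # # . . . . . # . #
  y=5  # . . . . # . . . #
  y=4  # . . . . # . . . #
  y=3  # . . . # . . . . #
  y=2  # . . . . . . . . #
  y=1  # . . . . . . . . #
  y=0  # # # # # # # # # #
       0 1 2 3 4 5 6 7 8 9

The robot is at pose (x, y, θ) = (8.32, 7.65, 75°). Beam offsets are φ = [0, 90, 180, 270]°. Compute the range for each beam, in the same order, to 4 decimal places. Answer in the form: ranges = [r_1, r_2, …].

ranges = [1.3976, 1.3666, 1.2364, 0.7040]

beam 1: φ=0°, α=75°
  d=(0.2588,0.9659)  start (8,7)  tX=2.6273 tY=0.3623  stride 1/|dx|=3.8637 1/|dy|=1.0353
    cross y-line → (8,8), t=0.3623
    cross y-line → (8,9), t=1.3976 (wall)
  → r_1 = 1.3976
beam 2: φ=90°, α=165°
  d=(-0.9659,0.2588)  start (8,7)  tX=0.3313 tY=1.3523  stride 1/|dx|=1.0353 1/|dy|=3.8637
    cross x-line → (7,7), t=0.3313
    cross y-line → (7,8), t=1.3523
    cross x-line → (6,8), t=1.3666 (wall)
  → r_2 = 1.3666
beam 3: φ=180°, α=255°
  d=(-0.2588,-0.9659)  start (8,7)  tX=1.2364 tY=0.6729  stride 1/|dx|=3.8637 1/|dy|=1.0353
    cross y-line → (8,6), t=0.6729
    cross x-line → (7,6), t=1.2364 (wall)
  → r_3 = 1.2364
beam 4: φ=270°, α=345°
  d=(0.9659,-0.2588)  start (8,7)  tX=0.7040 tY=2.5114  stride 1/|dx|=1.0353 1/|dy|=3.8637
    cross x-line → (9,7), t=0.7040 (wall)
  → r_4 = 0.7040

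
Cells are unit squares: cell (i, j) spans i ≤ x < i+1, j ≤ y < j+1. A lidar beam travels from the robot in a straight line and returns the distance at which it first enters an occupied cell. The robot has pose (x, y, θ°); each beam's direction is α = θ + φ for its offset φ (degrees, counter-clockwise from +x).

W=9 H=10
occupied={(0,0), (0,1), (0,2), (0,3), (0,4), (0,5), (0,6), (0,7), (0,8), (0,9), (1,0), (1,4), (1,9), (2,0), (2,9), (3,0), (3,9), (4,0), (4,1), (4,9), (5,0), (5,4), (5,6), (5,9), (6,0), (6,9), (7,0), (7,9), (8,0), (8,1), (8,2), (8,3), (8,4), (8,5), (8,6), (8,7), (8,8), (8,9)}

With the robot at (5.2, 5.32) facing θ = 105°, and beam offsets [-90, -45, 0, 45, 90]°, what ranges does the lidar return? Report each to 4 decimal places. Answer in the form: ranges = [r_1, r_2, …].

beam 1: φ=-90°, α=15°
  direction (0.9659, 0.2588); cell (5,5); t to first gridline: x 0.8282, y 2.6273 (then +1.0353 / +3.8637)
    (6,5) via x @ 0.8282
    (7,5) via x @ 1.8635
    (7,6) via y @ 2.6273
    (8,6) via x @ 2.8988  # hit
  → r_1 = 2.8988
beam 2: φ=-45°, α=60°
  direction (0.5000, 0.8660); cell (5,5); t to first gridline: x 1.6000, y 0.7852 (then +2.0000 / +1.1547)
    (5,6) via y @ 0.7852  # hit
  → r_2 = 0.7852
beam 3: φ=0°, α=105°
  direction (-0.2588, 0.9659); cell (5,5); t to first gridline: x 0.7727, y 0.7040 (then +3.8637 / +1.0353)
    (5,6) via y @ 0.7040  # hit
  → r_3 = 0.7040
beam 4: φ=45°, α=150°
  direction (-0.8660, 0.5000); cell (5,5); t to first gridline: x 0.2309, y 1.3600 (then +1.1547 / +2.0000)
    (4,5) via x @ 0.2309
    (4,6) via y @ 1.3600
    (3,6) via x @ 1.3856
    (2,6) via x @ 2.5403
    (2,7) via y @ 3.3600
    (1,7) via x @ 3.6950
    (0,7) via x @ 4.8497  # hit
  → r_4 = 4.8497
beam 5: φ=90°, α=195°
  direction (-0.9659, -0.2588); cell (5,5); t to first gridline: x 0.2071, y 1.2364 (then +1.0353 / +3.8637)
    (4,5) via x @ 0.2071
    (4,4) via y @ 1.2364
    (3,4) via x @ 1.2423
    (2,4) via x @ 2.2776
    (1,4) via x @ 3.3129  # hit
  → r_5 = 3.3129

ranges = [2.8988, 0.7852, 0.7040, 4.8497, 3.3129]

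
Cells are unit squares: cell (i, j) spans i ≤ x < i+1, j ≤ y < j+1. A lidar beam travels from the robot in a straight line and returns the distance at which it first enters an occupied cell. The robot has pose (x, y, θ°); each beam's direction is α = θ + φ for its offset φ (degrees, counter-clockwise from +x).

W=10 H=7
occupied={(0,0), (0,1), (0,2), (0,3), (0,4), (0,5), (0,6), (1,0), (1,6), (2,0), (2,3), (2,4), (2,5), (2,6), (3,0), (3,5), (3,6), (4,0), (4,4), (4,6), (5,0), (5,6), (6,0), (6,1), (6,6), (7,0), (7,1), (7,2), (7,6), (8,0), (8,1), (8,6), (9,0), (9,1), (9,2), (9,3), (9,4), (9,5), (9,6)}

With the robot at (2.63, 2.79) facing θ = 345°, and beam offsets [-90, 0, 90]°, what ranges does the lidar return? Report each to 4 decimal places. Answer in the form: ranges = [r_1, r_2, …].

beam 1: φ=-90°, α=255°
  cosα=-0.2588 sinα=-0.9659 | (2,2) | tMaxX 2.4341 tMaxY 0.8179 | tΔX 3.8637 tΔY 1.0353
    t=0.8179 [y] (2,1)
    t=1.8531 [y] (2,0) — stop
  → r_1 = 1.8531
beam 2: φ=0°, α=345°
  cosα=0.9659 sinα=-0.2588 | (2,2) | tMaxX 0.3831 tMaxY 3.0523 | tΔX 1.0353 tΔY 3.8637
    t=0.3831 [x] (3,2)
    t=1.4183 [x] (4,2)
    t=2.4536 [x] (5,2)
    t=3.0523 [y] (5,1)
    t=3.4889 [x] (6,1) — stop
  → r_2 = 3.4889
beam 3: φ=90°, α=75°
  cosα=0.2588 sinα=0.9659 | (2,2) | tMaxX 1.4296 tMaxY 0.2174 | tΔX 3.8637 tΔY 1.0353
    t=0.2174 [y] (2,3) — stop
  → r_3 = 0.2174

ranges = [1.8531, 3.4889, 0.2174]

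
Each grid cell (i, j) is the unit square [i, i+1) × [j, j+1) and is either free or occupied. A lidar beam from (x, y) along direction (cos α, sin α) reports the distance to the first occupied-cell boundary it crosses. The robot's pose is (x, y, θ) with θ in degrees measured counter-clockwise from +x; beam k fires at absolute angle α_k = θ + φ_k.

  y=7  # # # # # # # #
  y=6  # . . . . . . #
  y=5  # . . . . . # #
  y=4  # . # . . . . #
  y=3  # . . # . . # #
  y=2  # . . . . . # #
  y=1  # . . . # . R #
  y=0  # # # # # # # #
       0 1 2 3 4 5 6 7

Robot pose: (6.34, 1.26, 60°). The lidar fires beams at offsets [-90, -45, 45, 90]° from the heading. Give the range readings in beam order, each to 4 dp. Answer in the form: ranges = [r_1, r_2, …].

beam 1: φ=-90°, α=330°
  direction (0.8660, -0.5000); cell (6,1); t to first gridline: x 0.7621, y 0.5200 (then +1.1547 / +2.0000)
    (6,0) via y @ 0.5200  # hit
  → r_1 = 0.5200
beam 2: φ=-45°, α=15°
  direction (0.9659, 0.2588); cell (6,1); t to first gridline: x 0.6833, y 2.8591 (then +1.0353 / +3.8637)
    (7,1) via x @ 0.6833  # hit
  → r_2 = 0.6833
beam 3: φ=45°, α=105°
  direction (-0.2588, 0.9659); cell (6,1); t to first gridline: x 1.3137, y 0.7661 (then +3.8637 / +1.0353)
    (6,2) via y @ 0.7661  # hit
  → r_3 = 0.7661
beam 4: φ=90°, α=150°
  direction (-0.8660, 0.5000); cell (6,1); t to first gridline: x 0.3926, y 1.4800 (then +1.1547 / +2.0000)
    (5,1) via x @ 0.3926
    (5,2) via y @ 1.4800
    (4,2) via x @ 1.5473
    (3,2) via x @ 2.7020
    (3,3) via y @ 3.4800  # hit
  → r_4 = 3.4800

ranges = [0.5200, 0.6833, 0.7661, 3.4800]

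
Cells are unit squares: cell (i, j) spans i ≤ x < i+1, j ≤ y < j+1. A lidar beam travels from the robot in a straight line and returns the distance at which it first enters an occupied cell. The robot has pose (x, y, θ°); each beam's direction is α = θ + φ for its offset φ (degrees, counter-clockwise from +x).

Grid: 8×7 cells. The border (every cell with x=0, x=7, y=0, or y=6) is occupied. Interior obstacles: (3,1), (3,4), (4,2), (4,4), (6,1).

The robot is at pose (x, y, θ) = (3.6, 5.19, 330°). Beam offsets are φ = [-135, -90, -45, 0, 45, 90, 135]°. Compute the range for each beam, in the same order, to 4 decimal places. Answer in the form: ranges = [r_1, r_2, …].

beam 1: φ=-135°, α=195°
  cosα=-0.9659 sinα=-0.2588 | (3,5) | tMaxX 0.6212 tMaxY 0.7341 | tΔX 1.0353 tΔY 3.8637
    t=0.6212 [x] (2,5)
    t=0.7341 [y] (2,4)
    t=1.6564 [x] (1,4)
    t=2.6917 [x] (0,4) — stop
  → r_1 = 2.6917
beam 2: φ=-90°, α=240°
  cosα=-0.5000 sinα=-0.8660 | (3,5) | tMaxX 1.2000 tMaxY 0.2194 | tΔX 2.0000 tΔY 1.1547
    t=0.2194 [y] (3,4) — stop
  → r_2 = 0.2194
beam 3: φ=-45°, α=285°
  cosα=0.2588 sinα=-0.9659 | (3,5) | tMaxX 1.5455 tMaxY 0.1967 | tΔX 3.8637 tΔY 1.0353
    t=0.1967 [y] (3,4) — stop
  → r_3 = 0.1967
beam 4: φ=0°, α=330°
  cosα=0.8660 sinα=-0.5000 | (3,5) | tMaxX 0.4619 tMaxY 0.3800 | tΔX 1.1547 tΔY 2.0000
    t=0.3800 [y] (3,4) — stop
  → r_4 = 0.3800
beam 5: φ=45°, α=15°
  cosα=0.9659 sinα=0.2588 | (3,5) | tMaxX 0.4141 tMaxY 3.1296 | tΔX 1.0353 tΔY 3.8637
    t=0.4141 [x] (4,5)
    t=1.4494 [x] (5,5)
    t=2.4847 [x] (6,5)
    t=3.1296 [y] (6,6) — stop
  → r_5 = 3.1296
beam 6: φ=90°, α=60°
  cosα=0.5000 sinα=0.8660 | (3,5) | tMaxX 0.8000 tMaxY 0.9353 | tΔX 2.0000 tΔY 1.1547
    t=0.8000 [x] (4,5)
    t=0.9353 [y] (4,6) — stop
  → r_6 = 0.9353
beam 7: φ=135°, α=105°
  cosα=-0.2588 sinα=0.9659 | (3,5) | tMaxX 2.3182 tMaxY 0.8386 | tΔX 3.8637 tΔY 1.0353
    t=0.8386 [y] (3,6) — stop
  → r_7 = 0.8386

ranges = [2.6917, 0.2194, 0.1967, 0.3800, 3.1296, 0.9353, 0.8386]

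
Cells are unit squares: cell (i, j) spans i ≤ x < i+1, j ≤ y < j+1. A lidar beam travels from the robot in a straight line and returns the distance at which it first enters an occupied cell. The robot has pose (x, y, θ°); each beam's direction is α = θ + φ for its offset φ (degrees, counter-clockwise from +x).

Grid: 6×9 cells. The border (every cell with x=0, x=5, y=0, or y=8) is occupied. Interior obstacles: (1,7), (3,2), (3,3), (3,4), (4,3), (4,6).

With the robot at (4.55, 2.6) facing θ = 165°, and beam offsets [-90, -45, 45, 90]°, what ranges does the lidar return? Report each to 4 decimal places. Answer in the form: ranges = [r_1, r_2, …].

ranges = [0.4141, 0.4619, 0.6351, 1.6564]

beam 1: φ=-90°, α=75°
  d=(0.2588,0.9659)  start (4,2)  tX=1.7387 tY=0.4141  stride 1/|dx|=3.8637 1/|dy|=1.0353
    cross y-line → (4,3), t=0.4141 (wall)
  → r_1 = 0.4141
beam 2: φ=-45°, α=120°
  d=(-0.5000,0.8660)  start (4,2)  tX=1.1000 tY=0.4619  stride 1/|dx|=2.0000 1/|dy|=1.1547
    cross y-line → (4,3), t=0.4619 (wall)
  → r_2 = 0.4619
beam 3: φ=45°, α=210°
  d=(-0.8660,-0.5000)  start (4,2)  tX=0.6351 tY=1.2000  stride 1/|dx|=1.1547 1/|dy|=2.0000
    cross x-line → (3,2), t=0.6351 (wall)
  → r_3 = 0.6351
beam 4: φ=90°, α=255°
  d=(-0.2588,-0.9659)  start (4,2)  tX=2.1250 tY=0.6212  stride 1/|dx|=3.8637 1/|dy|=1.0353
    cross y-line → (4,1), t=0.6212
    cross y-line → (4,0), t=1.6564 (wall)
  → r_4 = 1.6564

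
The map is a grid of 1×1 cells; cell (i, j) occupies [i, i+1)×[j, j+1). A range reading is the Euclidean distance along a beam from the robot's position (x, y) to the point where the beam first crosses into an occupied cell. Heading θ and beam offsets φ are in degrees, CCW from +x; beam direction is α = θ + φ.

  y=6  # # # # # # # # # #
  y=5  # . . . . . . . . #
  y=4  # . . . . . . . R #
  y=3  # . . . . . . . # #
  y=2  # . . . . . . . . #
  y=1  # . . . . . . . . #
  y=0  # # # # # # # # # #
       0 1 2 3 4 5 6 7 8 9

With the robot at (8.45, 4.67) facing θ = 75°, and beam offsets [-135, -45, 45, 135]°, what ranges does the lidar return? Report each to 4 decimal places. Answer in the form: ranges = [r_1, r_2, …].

ranges = [0.7736, 0.6351, 1.5358, 7.3400]

beam 1: φ=-135°, α=300°
  d=(0.5000,-0.8660)  start (8,4)  tX=1.1000 tY=0.7736  stride 1/|dx|=2.0000 1/|dy|=1.1547
    cross y-line → (8,3), t=0.7736 (wall)
  → r_1 = 0.7736
beam 2: φ=-45°, α=30°
  d=(0.8660,0.5000)  start (8,4)  tX=0.6351 tY=0.6600  stride 1/|dx|=1.1547 1/|dy|=2.0000
    cross x-line → (9,4), t=0.6351 (wall)
  → r_2 = 0.6351
beam 3: φ=45°, α=120°
  d=(-0.5000,0.8660)  start (8,4)  tX=0.9000 tY=0.3811  stride 1/|dx|=2.0000 1/|dy|=1.1547
    cross y-line → (8,5), t=0.3811
    cross x-line → (7,5), t=0.9000
    cross y-line → (7,6), t=1.5358 (wall)
  → r_3 = 1.5358
beam 4: φ=135°, α=210°
  d=(-0.8660,-0.5000)  start (8,4)  tX=0.5196 tY=1.3400  stride 1/|dx|=1.1547 1/|dy|=2.0000
    cross x-line → (7,4), t=0.5196
    cross y-line → (7,3), t=1.3400
    cross x-line → (6,3), t=1.6743
    cross x-line → (5,3), t=2.8290
    cross y-line → (5,2), t=3.3400
    cross x-line → (4,2), t=3.9837
    cross x-line → (3,2), t=5.1384
    cross y-line → (3,1), t=5.3400
    cross x-line → (2,1), t=6.2931
    cross y-line → (2,0), t=7.3400 (wall)
  → r_4 = 7.3400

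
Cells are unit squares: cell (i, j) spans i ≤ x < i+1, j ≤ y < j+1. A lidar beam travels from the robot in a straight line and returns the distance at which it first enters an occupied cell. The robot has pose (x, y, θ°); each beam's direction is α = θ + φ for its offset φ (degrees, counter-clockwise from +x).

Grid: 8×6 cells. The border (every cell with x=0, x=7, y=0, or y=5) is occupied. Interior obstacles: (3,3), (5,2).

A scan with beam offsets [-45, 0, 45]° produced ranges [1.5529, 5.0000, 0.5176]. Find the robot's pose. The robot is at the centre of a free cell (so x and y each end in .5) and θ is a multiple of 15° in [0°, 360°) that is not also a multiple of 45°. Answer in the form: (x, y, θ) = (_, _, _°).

Enumerate (i+0.5, j+0.5, θ) over the 22 free cells and 16 admissible headings. For each, cast all 3 beams and compare to the given ranges.
  (4.5, 1.5, 165°): beam 1 = 1.7321 ≠ 1.5529 ✗
  (3.5, 2.5, 195°): beam 1 = 2.8868 ≠ 1.5529 ✗
  (4.5, 4.5, 105°): beam 1 = 0.5774 ≠ 1.5529 ✗
  (3.5, 1.5, 165°): beam 1 = 4.0415 ≠ 1.5529 ✗
  …
  (5.5, 3.5, 210°): r_1=1.5529, r_2=5.0000, r_3=0.5176 — all match ✓
No second candidate reproduces the full scan.

(x, y, θ) = (5.5, 3.5, 210°)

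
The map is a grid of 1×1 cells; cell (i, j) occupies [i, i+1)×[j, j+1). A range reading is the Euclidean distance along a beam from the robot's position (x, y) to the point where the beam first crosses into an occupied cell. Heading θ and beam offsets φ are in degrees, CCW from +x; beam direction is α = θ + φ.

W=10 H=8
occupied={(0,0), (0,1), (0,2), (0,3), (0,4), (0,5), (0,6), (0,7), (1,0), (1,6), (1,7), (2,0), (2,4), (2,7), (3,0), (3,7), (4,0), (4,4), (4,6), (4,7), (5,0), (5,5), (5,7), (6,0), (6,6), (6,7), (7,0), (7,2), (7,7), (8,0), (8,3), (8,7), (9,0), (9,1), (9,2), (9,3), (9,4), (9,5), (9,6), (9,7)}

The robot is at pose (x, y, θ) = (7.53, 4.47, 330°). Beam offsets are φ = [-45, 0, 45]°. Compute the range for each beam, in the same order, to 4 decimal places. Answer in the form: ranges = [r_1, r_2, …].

ranges = [1.5219, 0.9400, 1.5219]

beam 1: φ=-45°, α=285°
  cosα=0.2588 sinα=-0.9659 | (7,4) | tMaxX 1.8159 tMaxY 0.4866 | tΔX 3.8637 tΔY 1.0353
    t=0.4866 [y] (7,3)
    t=1.5219 [y] (7,2) — stop
  → r_1 = 1.5219
beam 2: φ=0°, α=330°
  cosα=0.8660 sinα=-0.5000 | (7,4) | tMaxX 0.5427 tMaxY 0.9400 | tΔX 1.1547 tΔY 2.0000
    t=0.5427 [x] (8,4)
    t=0.9400 [y] (8,3) — stop
  → r_2 = 0.9400
beam 3: φ=45°, α=15°
  cosα=0.9659 sinα=0.2588 | (7,4) | tMaxX 0.4866 tMaxY 2.0478 | tΔX 1.0353 tΔY 3.8637
    t=0.4866 [x] (8,4)
    t=1.5219 [x] (9,4) — stop
  → r_3 = 1.5219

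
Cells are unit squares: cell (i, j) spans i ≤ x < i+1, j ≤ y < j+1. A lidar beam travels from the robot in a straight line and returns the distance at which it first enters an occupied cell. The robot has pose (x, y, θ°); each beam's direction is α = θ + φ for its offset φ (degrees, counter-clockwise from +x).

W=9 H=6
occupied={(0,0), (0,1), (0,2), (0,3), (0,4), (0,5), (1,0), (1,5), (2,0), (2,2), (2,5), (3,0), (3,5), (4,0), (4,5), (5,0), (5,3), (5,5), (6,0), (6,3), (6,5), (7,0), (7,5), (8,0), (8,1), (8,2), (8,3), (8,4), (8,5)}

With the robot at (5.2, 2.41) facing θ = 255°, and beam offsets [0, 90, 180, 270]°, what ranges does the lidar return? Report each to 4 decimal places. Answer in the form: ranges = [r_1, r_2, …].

ranges = [1.4597, 2.8988, 0.6108, 2.2776]

beam 1: φ=0°, α=255°
  cosα=-0.2588 sinα=-0.9659 | (5,2) | tMaxX 0.7727 tMaxY 0.4245 | tΔX 3.8637 tΔY 1.0353
    t=0.4245 [y] (5,1)
    t=0.7727 [x] (4,1)
    t=1.4597 [y] (4,0) — stop
  → r_1 = 1.4597
beam 2: φ=90°, α=345°
  cosα=0.9659 sinα=-0.2588 | (5,2) | tMaxX 0.8282 tMaxY 1.5841 | tΔX 1.0353 tΔY 3.8637
    t=0.8282 [x] (6,2)
    t=1.5841 [y] (6,1)
    t=1.8635 [x] (7,1)
    t=2.8988 [x] (8,1) — stop
  → r_2 = 2.8988
beam 3: φ=180°, α=75°
  cosα=0.2588 sinα=0.9659 | (5,2) | tMaxX 3.0910 tMaxY 0.6108 | tΔX 3.8637 tΔY 1.0353
    t=0.6108 [y] (5,3) — stop
  → r_3 = 0.6108
beam 4: φ=270°, α=165°
  cosα=-0.9659 sinα=0.2588 | (5,2) | tMaxX 0.2071 tMaxY 2.2796 | tΔX 1.0353 tΔY 3.8637
    t=0.2071 [x] (4,2)
    t=1.2423 [x] (3,2)
    t=2.2776 [x] (2,2) — stop
  → r_4 = 2.2776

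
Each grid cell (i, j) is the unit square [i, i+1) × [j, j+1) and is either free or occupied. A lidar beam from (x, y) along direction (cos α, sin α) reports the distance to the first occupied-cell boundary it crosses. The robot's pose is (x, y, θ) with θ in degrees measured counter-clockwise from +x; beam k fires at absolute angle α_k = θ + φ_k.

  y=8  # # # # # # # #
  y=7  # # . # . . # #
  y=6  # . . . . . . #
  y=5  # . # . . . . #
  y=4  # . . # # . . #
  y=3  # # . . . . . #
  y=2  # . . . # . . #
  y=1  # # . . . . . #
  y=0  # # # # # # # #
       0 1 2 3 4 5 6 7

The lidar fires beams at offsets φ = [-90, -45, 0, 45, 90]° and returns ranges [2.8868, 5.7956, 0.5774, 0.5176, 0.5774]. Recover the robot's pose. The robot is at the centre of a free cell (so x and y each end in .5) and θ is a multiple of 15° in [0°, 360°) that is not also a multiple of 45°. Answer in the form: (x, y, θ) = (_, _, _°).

(x, y, θ) = (5.5, 7.5, 330°)

Enumerate (i+0.5, j+0.5, θ) over the 33 free cells and 16 admissible headings. For each, cast all 5 beams and compare to the given ranges.
  (6.5, 4.5, 15°): beam 1 = 1.9319 ≠ 2.8868 ✗
  (2.5, 6.5, 120°): beam 1 = 1.0000 ≠ 2.8868 ✗
  (5.5, 3.5, 105°): beam 1 = 1.5529 ≠ 2.8868 ✗
  (1.5, 2.5, 75°): beam 1 = 5.6940 ≠ 2.8868 ✗
  (3.5, 3.5, 330°): beam 2 = 2.5882 ≠ 5.7956 ✗
  …
  (5.5, 7.5, 330°): r_1=2.8868, r_2=5.7956, r_3=0.5774, r_4=0.5176, r_5=0.5774 — all match ✓
No second candidate reproduces the full scan.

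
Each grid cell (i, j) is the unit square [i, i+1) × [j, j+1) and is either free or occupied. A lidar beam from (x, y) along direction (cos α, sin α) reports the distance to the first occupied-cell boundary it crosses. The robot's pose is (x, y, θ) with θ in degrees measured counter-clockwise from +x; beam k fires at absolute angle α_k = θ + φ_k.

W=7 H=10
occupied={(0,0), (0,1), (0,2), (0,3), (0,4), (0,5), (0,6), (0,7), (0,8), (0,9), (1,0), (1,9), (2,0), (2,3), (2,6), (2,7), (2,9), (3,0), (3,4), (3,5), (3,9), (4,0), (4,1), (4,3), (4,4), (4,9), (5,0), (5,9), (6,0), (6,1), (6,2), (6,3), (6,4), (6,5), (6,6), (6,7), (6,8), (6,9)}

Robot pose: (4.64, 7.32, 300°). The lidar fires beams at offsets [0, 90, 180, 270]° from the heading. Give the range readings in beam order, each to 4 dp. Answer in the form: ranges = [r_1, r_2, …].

ranges = [2.7200, 1.5704, 1.9399, 1.8937]

beam 1: φ=0°, α=300°
  direction (0.5000, -0.8660); cell (4,7); t to first gridline: x 0.7200, y 0.3695 (then +2.0000 / +1.1547)
    (4,6) via y @ 0.3695
    (5,6) via x @ 0.7200
    (5,5) via y @ 1.5242
    (5,4) via y @ 2.6789
    (6,4) via x @ 2.7200  # hit
  → r_1 = 2.7200
beam 2: φ=90°, α=30°
  direction (0.8660, 0.5000); cell (4,7); t to first gridline: x 0.4157, y 1.3600 (then +1.1547 / +2.0000)
    (5,7) via x @ 0.4157
    (5,8) via y @ 1.3600
    (6,8) via x @ 1.5704  # hit
  → r_2 = 1.5704
beam 3: φ=180°, α=120°
  direction (-0.5000, 0.8660); cell (4,7); t to first gridline: x 1.2800, y 0.7852 (then +2.0000 / +1.1547)
    (4,8) via y @ 0.7852
    (3,8) via x @ 1.2800
    (3,9) via y @ 1.9399  # hit
  → r_3 = 1.9399
beam 4: φ=270°, α=210°
  direction (-0.8660, -0.5000); cell (4,7); t to first gridline: x 0.7390, y 0.6400 (then +1.1547 / +2.0000)
    (4,6) via y @ 0.6400
    (3,6) via x @ 0.7390
    (2,6) via x @ 1.8937  # hit
  → r_4 = 1.8937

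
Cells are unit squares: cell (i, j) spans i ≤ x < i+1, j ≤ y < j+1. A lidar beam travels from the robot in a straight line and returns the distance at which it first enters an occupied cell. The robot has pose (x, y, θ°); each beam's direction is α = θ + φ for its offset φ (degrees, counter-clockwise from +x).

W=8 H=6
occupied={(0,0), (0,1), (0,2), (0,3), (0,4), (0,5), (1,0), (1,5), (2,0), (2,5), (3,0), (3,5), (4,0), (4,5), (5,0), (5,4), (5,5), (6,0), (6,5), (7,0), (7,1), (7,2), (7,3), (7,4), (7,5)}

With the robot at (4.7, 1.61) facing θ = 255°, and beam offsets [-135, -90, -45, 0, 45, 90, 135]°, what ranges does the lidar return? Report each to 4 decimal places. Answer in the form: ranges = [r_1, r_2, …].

beam 1: φ=-135°, α=120°
  dir = (cos 120°, sin 120°) = (-0.5000, 0.8660); from cell (4,1)
  next x-line at t=1.4000, next y-line at t=0.4503; Δt_x=2.0000, Δt_y=1.1547
    y: enter (4,2) at t=0.4503
    x: enter (3,2) at t=1.4000
    y: enter (3,3) at t=1.6050
    y: enter (3,4) at t=2.7597
    x: enter (2,4) at t=3.4000
    y: enter (2,5) at t=3.9144 ← occupied
  → r_1 = 3.9144
beam 2: φ=-90°, α=165°
  dir = (cos 165°, sin 165°) = (-0.9659, 0.2588); from cell (4,1)
  next x-line at t=0.7247, next y-line at t=1.5068; Δt_x=1.0353, Δt_y=3.8637
    x: enter (3,1) at t=0.7247
    y: enter (3,2) at t=1.5068
    x: enter (2,2) at t=1.7600
    x: enter (1,2) at t=2.7952
    x: enter (0,2) at t=3.8305 ← occupied
  → r_2 = 3.8305
beam 3: φ=-45°, α=210°
  dir = (cos 210°, sin 210°) = (-0.8660, -0.5000); from cell (4,1)
  next x-line at t=0.8083, next y-line at t=1.2200; Δt_x=1.1547, Δt_y=2.0000
    x: enter (3,1) at t=0.8083
    y: enter (3,0) at t=1.2200 ← occupied
  → r_3 = 1.2200
beam 4: φ=0°, α=255°
  dir = (cos 255°, sin 255°) = (-0.2588, -0.9659); from cell (4,1)
  next x-line at t=2.7046, next y-line at t=0.6315; Δt_x=3.8637, Δt_y=1.0353
    y: enter (4,0) at t=0.6315 ← occupied
  → r_4 = 0.6315
beam 5: φ=45°, α=300°
  dir = (cos 300°, sin 300°) = (0.5000, -0.8660); from cell (4,1)
  next x-line at t=0.6000, next y-line at t=0.7044; Δt_x=2.0000, Δt_y=1.1547
    x: enter (5,1) at t=0.6000
    y: enter (5,0) at t=0.7044 ← occupied
  → r_5 = 0.7044
beam 6: φ=90°, α=345°
  dir = (cos 345°, sin 345°) = (0.9659, -0.2588); from cell (4,1)
  next x-line at t=0.3106, next y-line at t=2.3569; Δt_x=1.0353, Δt_y=3.8637
    x: enter (5,1) at t=0.3106
    x: enter (6,1) at t=1.3459
    y: enter (6,0) at t=2.3569 ← occupied
  → r_6 = 2.3569
beam 7: φ=135°, α=30°
  dir = (cos 30°, sin 30°) = (0.8660, 0.5000); from cell (4,1)
  next x-line at t=0.3464, next y-line at t=0.7800; Δt_x=1.1547, Δt_y=2.0000
    x: enter (5,1) at t=0.3464
    y: enter (5,2) at t=0.7800
    x: enter (6,2) at t=1.5011
    x: enter (7,2) at t=2.6558 ← occupied
  → r_7 = 2.6558

ranges = [3.9144, 3.8305, 1.2200, 0.6315, 0.7044, 2.3569, 2.6558]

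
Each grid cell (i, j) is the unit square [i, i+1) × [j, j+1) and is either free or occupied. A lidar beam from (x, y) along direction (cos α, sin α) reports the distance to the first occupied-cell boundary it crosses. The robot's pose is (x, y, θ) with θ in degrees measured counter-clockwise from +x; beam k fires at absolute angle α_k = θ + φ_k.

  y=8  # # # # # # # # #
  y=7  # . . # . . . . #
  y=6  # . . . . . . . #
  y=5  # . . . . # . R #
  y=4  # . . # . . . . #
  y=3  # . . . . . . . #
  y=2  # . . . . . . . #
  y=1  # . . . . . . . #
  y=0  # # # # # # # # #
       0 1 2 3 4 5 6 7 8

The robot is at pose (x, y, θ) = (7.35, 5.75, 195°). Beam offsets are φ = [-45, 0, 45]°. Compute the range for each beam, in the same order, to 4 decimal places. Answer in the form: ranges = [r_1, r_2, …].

beam 1: φ=-45°, α=150°
  cosα=-0.8660 sinα=0.5000 | (7,5) | tMaxX 0.4041 tMaxY 0.5000 | tΔX 1.1547 tΔY 2.0000
    t=0.4041 [x] (6,5)
    t=0.5000 [y] (6,6)
    t=1.5588 [x] (5,6)
    t=2.5000 [y] (5,7)
    t=2.7135 [x] (4,7)
    t=3.8682 [x] (3,7) — stop
  → r_1 = 3.8682
beam 2: φ=0°, α=195°
  cosα=-0.9659 sinα=-0.2588 | (7,5) | tMaxX 0.3623 tMaxY 2.8978 | tΔX 1.0353 tΔY 3.8637
    t=0.3623 [x] (6,5)
    t=1.3976 [x] (5,5) — stop
  → r_2 = 1.3976
beam 3: φ=45°, α=240°
  cosα=-0.5000 sinα=-0.8660 | (7,5) | tMaxX 0.7000 tMaxY 0.8660 | tΔX 2.0000 tΔY 1.1547
    t=0.7000 [x] (6,5)
    t=0.8660 [y] (6,4)
    t=2.0207 [y] (6,3)
    t=2.7000 [x] (5,3)
    t=3.1754 [y] (5,2)
    t=4.3301 [y] (5,1)
    t=4.7000 [x] (4,1)
    t=5.4848 [y] (4,0) — stop
  → r_3 = 5.4848

ranges = [3.8682, 1.3976, 5.4848]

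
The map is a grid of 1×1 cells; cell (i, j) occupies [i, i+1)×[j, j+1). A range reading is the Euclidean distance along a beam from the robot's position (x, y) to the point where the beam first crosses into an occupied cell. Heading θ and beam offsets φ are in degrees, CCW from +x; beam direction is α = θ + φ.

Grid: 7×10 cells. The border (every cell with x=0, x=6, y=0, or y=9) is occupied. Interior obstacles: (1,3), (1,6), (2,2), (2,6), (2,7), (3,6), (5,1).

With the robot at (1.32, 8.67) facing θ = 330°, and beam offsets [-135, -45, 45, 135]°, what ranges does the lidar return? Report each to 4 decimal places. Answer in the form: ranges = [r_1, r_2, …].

beam 1: φ=-135°, α=195°
  dir = (cos 195°, sin 195°) = (-0.9659, -0.2588); from cell (1,8)
  next x-line at t=0.3313, next y-line at t=2.5887; Δt_x=1.0353, Δt_y=3.8637
    x: enter (0,8) at t=0.3313 ← occupied
  → r_1 = 0.3313
beam 2: φ=-45°, α=285°
  dir = (cos 285°, sin 285°) = (0.2588, -0.9659); from cell (1,8)
  next x-line at t=2.6273, next y-line at t=0.6936; Δt_x=3.8637, Δt_y=1.0353
    y: enter (1,7) at t=0.6936
    y: enter (1,6) at t=1.7289 ← occupied
  → r_2 = 1.7289
beam 3: φ=45°, α=15°
  dir = (cos 15°, sin 15°) = (0.9659, 0.2588); from cell (1,8)
  next x-line at t=0.7040, next y-line at t=1.2750; Δt_x=1.0353, Δt_y=3.8637
    x: enter (2,8) at t=0.7040
    y: enter (2,9) at t=1.2750 ← occupied
  → r_3 = 1.2750
beam 4: φ=135°, α=105°
  dir = (cos 105°, sin 105°) = (-0.2588, 0.9659); from cell (1,8)
  next x-line at t=1.2364, next y-line at t=0.3416; Δt_x=3.8637, Δt_y=1.0353
    y: enter (1,9) at t=0.3416 ← occupied
  → r_4 = 0.3416

ranges = [0.3313, 1.7289, 1.2750, 0.3416]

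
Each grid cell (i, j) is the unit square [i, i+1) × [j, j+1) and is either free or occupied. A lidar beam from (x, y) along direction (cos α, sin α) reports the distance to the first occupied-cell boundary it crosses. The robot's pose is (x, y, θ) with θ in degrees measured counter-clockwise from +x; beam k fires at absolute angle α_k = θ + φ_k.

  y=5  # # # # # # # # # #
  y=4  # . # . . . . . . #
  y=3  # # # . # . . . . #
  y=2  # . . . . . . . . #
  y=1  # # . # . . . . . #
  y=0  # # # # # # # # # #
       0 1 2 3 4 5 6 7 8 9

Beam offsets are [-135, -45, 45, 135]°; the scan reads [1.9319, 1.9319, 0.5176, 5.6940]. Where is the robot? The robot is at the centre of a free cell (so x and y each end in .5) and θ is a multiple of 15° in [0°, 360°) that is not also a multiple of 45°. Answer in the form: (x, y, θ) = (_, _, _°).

Candidates: 26 free-cell centres × 16 headings = 416 poses. Raycast each; keep the one whose scan matches to 4 dp.
  (4.5, 2.5, 285°): beam 1 = 1.7321 ≠ 1.9319 ✗
  (6.5, 3.5, 345°): beam 1 = 3.0000 ≠ 1.9319 ✗
  (4.5, 1.5, 30°): beam 1 = 0.5176 ≠ 1.9319 ✗
  (4.5, 4.5, 255°): beam 1 = 0.5774 ≠ 1.9319 ✗
  (8.5, 4.5, 285°): beam 1 = 1.0000 ≠ 1.9319 ✗
  …
  (3.5, 2.5, 240°): r_1=1.9319, r_2=1.9319, r_3=0.5176, r_4=5.6940 — all match ✓
No second candidate reproduces the full scan.

(x, y, θ) = (3.5, 2.5, 240°)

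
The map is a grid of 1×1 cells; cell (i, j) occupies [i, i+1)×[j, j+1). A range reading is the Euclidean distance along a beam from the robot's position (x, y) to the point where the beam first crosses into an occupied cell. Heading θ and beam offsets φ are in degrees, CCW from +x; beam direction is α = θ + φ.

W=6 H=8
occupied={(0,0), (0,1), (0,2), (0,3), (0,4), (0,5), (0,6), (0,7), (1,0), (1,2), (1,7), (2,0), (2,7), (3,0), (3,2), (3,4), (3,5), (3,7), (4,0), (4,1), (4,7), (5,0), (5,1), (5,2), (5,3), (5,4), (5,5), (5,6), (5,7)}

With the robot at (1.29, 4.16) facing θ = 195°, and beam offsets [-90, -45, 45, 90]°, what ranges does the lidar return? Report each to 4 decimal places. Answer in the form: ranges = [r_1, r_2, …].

ranges = [1.1205, 0.3349, 0.5800, 1.2009]

beam 1: φ=-90°, α=105°
  dir = (cos 105°, sin 105°) = (-0.2588, 0.9659); from cell (1,4)
  next x-line at t=1.1205, next y-line at t=0.8696; Δt_x=3.8637, Δt_y=1.0353
    y: enter (1,5) at t=0.8696
    x: enter (0,5) at t=1.1205 ← occupied
  → r_1 = 1.1205
beam 2: φ=-45°, α=150°
  dir = (cos 150°, sin 150°) = (-0.8660, 0.5000); from cell (1,4)
  next x-line at t=0.3349, next y-line at t=1.6800; Δt_x=1.1547, Δt_y=2.0000
    x: enter (0,4) at t=0.3349 ← occupied
  → r_2 = 0.3349
beam 3: φ=45°, α=240°
  dir = (cos 240°, sin 240°) = (-0.5000, -0.8660); from cell (1,4)
  next x-line at t=0.5800, next y-line at t=0.1848; Δt_x=2.0000, Δt_y=1.1547
    y: enter (1,3) at t=0.1848
    x: enter (0,3) at t=0.5800 ← occupied
  → r_3 = 0.5800
beam 4: φ=90°, α=285°
  dir = (cos 285°, sin 285°) = (0.2588, -0.9659); from cell (1,4)
  next x-line at t=2.7432, next y-line at t=0.1656; Δt_x=3.8637, Δt_y=1.0353
    y: enter (1,3) at t=0.1656
    y: enter (1,2) at t=1.2009 ← occupied
  → r_4 = 1.2009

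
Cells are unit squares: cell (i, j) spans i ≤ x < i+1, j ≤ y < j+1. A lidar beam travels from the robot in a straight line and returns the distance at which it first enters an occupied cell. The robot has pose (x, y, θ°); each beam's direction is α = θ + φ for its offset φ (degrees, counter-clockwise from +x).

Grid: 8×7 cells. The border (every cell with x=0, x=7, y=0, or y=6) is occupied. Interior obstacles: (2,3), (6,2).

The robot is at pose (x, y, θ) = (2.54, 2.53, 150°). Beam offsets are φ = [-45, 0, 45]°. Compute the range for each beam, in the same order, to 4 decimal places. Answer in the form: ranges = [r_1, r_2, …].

beam 1: φ=-45°, α=105°
  direction (-0.2588, 0.9659); cell (2,2); t to first gridline: x 2.0864, y 0.4866 (then +3.8637 / +1.0353)
    (2,3) via y @ 0.4866  # hit
  → r_1 = 0.4866
beam 2: φ=0°, α=150°
  direction (-0.8660, 0.5000); cell (2,2); t to first gridline: x 0.6235, y 0.9400 (then +1.1547 / +2.0000)
    (1,2) via x @ 0.6235
    (1,3) via y @ 0.9400
    (0,3) via x @ 1.7782  # hit
  → r_2 = 1.7782
beam 3: φ=45°, α=195°
  direction (-0.9659, -0.2588); cell (2,2); t to first gridline: x 0.5590, y 2.0478 (then +1.0353 / +3.8637)
    (1,2) via x @ 0.5590
    (0,2) via x @ 1.5943  # hit
  → r_3 = 1.5943

ranges = [0.4866, 1.7782, 1.5943]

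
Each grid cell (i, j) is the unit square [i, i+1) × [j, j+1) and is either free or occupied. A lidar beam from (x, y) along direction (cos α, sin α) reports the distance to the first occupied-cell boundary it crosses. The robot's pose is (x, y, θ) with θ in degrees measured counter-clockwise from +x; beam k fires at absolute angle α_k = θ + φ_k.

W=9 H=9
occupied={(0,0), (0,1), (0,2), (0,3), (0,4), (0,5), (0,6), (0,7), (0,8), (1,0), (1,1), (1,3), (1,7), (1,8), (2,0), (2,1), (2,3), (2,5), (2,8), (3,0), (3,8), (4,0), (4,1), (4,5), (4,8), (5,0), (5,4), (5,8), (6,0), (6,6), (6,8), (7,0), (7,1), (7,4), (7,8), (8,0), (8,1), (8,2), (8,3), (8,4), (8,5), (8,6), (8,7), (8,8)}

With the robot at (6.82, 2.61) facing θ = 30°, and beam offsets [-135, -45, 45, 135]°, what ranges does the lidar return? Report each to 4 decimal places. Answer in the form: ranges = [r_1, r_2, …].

beam 1: φ=-135°, α=255°
  cosα=-0.2588 sinα=-0.9659 | (6,2) | tMaxX 3.1682 tMaxY 0.6315 | tΔX 3.8637 tΔY 1.0353
    t=0.6315 [y] (6,1)
    t=1.6668 [y] (6,0) — stop
  → r_1 = 1.6668
beam 2: φ=-45°, α=345°
  cosα=0.9659 sinα=-0.2588 | (6,2) | tMaxX 0.1863 tMaxY 2.3569 | tΔX 1.0353 tΔY 3.8637
    t=0.1863 [x] (7,2)
    t=1.2216 [x] (8,2) — stop
  → r_2 = 1.2216
beam 3: φ=45°, α=75°
  cosα=0.2588 sinα=0.9659 | (6,2) | tMaxX 0.6955 tMaxY 0.4038 | tΔX 3.8637 tΔY 1.0353
    t=0.4038 [y] (6,3)
    t=0.6955 [x] (7,3)
    t=1.4390 [y] (7,4) — stop
  → r_3 = 1.4390
beam 4: φ=135°, α=165°
  cosα=-0.9659 sinα=0.2588 | (6,2) | tMaxX 0.8489 tMaxY 1.5068 | tΔX 1.0353 tΔY 3.8637
    t=0.8489 [x] (5,2)
    t=1.5068 [y] (5,3)
    t=1.8842 [x] (4,3)
    t=2.9195 [x] (3,3)
    t=3.9548 [x] (2,3) — stop
  → r_4 = 3.9548

ranges = [1.6668, 1.2216, 1.4390, 3.9548]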